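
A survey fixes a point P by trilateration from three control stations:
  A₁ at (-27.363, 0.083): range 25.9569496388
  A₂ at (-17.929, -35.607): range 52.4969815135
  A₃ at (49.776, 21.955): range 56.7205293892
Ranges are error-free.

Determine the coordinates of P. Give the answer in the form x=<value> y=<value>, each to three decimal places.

x=-6.593 y=15.651

eq1: (x + 27.363)² + (y − 0.083)² = 25.9569496388²
eq2: (x + 17.929)² + (y + 35.607)² = 52.4969815135²
eq3: (x − 49.776)² + (y − 21.955)² = 56.7205293892²
eq3−eq1, eq3−eq2 (x²,y² cancel):
  -154.278·x − 43.744·y = 332.523677
  -135.410·x − 115.124·y = -909.079325
det = -154.278·-115.124 − -43.744·-135.410 = 11837.725432
x = (332.523677·-115.124 − -43.744·-909.079325) / 11837.725432 = -6.593177
y = (-154.278·-909.079325 − 332.523677·-135.410) / 11837.725432 = 15.651484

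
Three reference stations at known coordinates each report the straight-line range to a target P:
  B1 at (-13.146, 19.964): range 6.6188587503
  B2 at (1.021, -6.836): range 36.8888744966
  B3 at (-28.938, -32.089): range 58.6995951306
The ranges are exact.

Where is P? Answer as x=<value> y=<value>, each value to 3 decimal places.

eq1: (x + 13.146)² + (y − 19.964)² = 6.6188587503²
eq2: (x − 1.021)² + (y + 6.836)² = 36.8888744966²
eq3: (x + 28.938)² + (y + 32.089)² = 58.6995951306²
eq1−eq2, eq1−eq3 (x²,y² cancel):
  28.334·x − 53.600·y = -1840.585045
  -31.584·x − 104.106·y = -2106.100024
det = 28.334·-104.106 − -53.600·-31.584 = -4642.641804
x = (-1840.585045·-104.106 − -53.600·-2106.100024) / -4642.641804 = -16.957799
y = (28.334·-2106.100024 − -1840.585045·-31.584) / -4642.641804 = 25.375052

x=-16.958 y=25.375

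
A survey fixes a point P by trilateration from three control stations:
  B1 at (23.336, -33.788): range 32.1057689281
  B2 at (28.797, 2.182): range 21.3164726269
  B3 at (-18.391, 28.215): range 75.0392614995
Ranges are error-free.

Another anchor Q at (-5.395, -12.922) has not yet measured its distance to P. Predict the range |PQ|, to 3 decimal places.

eq1: (x − 23.336)² + (y + 33.788)² = 32.1057689281²
eq2: (x − 28.797)² + (y − 2.182)² = 21.3164726269²
eq3: (x + 18.391)² + (y − 28.215)² = 75.0392614995²
eq1−eq3, eq1−eq2 (x²,y² cancel):
  -83.454·x + 124.006·y = -5151.993102
  10.922·x + 71.940·y = -275.781114
det = -83.454·71.940 − 124.006·10.922 = -7358.074292
x = (-5151.993102·71.940 − 124.006·-275.781114) / -7358.074292 = 45.723359
y = (-83.454·-275.781114 − -5151.993102·10.922) / -7358.074292 = -10.775252
|P − Q| = √((45.723359 − -5.395)² + (-10.775252 − -12.922)²) = 51.163416

51.163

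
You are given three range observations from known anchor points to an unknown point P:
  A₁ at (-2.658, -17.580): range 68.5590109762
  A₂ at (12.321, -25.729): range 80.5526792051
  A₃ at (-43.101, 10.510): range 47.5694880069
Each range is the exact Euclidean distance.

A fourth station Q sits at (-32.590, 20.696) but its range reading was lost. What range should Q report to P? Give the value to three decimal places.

33.338

eq1: (x + 2.658)² + (y + 17.580)² = 68.5590109762²
eq2: (x − 12.321)² + (y + 25.729)² = 80.5526792051²
eq3: (x + 43.101)² + (y − 10.510)² = 47.5694880069²
eq1−eq3, eq1−eq2 (x²,y² cancel):
  -80.886·x + 56.180·y = 4089.516734
  29.958·x − 16.298·y = -1290.729023
det = -80.886·-16.298 − 56.180·29.958 = -364.760412
x = (4089.516734·-16.298 − 56.180·-1290.729023) / -364.760412 = -16.071406
y = (-80.886·-1290.729023 − 4089.516734·29.958) / -364.760412 = 49.654058
|P − Q| = √((-16.071406 − -32.590)² + (49.654058 − 20.696)²) = 33.338162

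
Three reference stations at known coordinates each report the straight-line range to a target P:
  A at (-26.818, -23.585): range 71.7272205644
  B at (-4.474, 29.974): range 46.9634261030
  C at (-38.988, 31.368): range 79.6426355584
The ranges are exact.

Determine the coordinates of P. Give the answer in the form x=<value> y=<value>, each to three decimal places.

eq1: (x + 26.818)² + (y + 23.585)² = 71.7272205644²
eq2: (x + 4.474)² + (y − 29.974)² = 46.9634261030²
eq3: (x + 38.988)² + (y − 31.368)² = 79.6426355584²
eq2−eq1, eq2−eq3 (x²,y² cancel):
  -44.688·x − 107.118·y = -2582.230782
  -69.028·x + 2.788·y = -2551.827791
det = -44.688·2.788 − -107.118·-69.028 = -7518.731448
x = (-2582.230782·2.788 − -107.118·-2551.827791) / -7518.731448 = 37.312936
y = (-44.688·-2551.827791 − -2582.230782·-69.028) / -7518.731448 = 8.540024

x=37.313 y=8.540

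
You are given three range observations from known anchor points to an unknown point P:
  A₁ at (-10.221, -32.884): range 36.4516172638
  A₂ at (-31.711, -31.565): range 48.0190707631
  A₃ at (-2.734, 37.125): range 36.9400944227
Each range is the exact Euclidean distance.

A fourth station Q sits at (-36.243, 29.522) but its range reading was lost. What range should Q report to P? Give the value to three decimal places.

49.293

eq1: (x + 10.221)² + (y + 32.884)² = 36.4516172638²
eq2: (x + 31.711)² + (y + 31.565)² = 48.0190707631²
eq3: (x + 2.734)² + (y − 37.125)² = 36.9400944227²
eq2−eq1, eq2−eq3 (x²,y² cancel):
  42.980·x − 2.638·y = 161.000307
  57.954·x + 137.380·y = 325.064216
det = 42.980·137.380 − -2.638·57.954 = 6057.475052
x = (161.000307·137.380 − -2.638·325.064216) / 6057.475052 = 3.792957
y = (42.980·325.064216 − 161.000307·57.954) / 6057.475052 = 0.766103
|P − Q| = √((3.792957 − -36.243)² + (0.766103 − 29.522)²) = 49.292793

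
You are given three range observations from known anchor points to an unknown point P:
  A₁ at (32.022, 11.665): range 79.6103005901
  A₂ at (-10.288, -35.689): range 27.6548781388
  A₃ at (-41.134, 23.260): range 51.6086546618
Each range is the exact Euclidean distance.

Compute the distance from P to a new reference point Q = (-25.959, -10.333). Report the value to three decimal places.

20.931

eq1: (x − 32.022)² + (y − 11.665)² = 79.6103005901²
eq2: (x + 10.288)² + (y + 35.689)² = 27.6548781388²
eq3: (x + 41.134)² + (y − 23.260)² = 51.6086546618²
eq3−eq2, eq3−eq1 (x²,y² cancel):
  61.692·x − 117.898·y = 1045.175060
  146.312·x − 23.190·y = -4745.899571
det = 61.692·-23.190 − -117.898·146.312 = 15819.254696
x = (1045.175060·-23.190 − -117.898·-4745.899571) / 15819.254696 = -36.902477
y = (61.692·-4745.899571 − 1045.175060·146.312) / 15819.254696 = -28.174885
|P − Q| = √((-36.902477 − -25.959)² + (-28.174885 − -10.333)²) = 20.930661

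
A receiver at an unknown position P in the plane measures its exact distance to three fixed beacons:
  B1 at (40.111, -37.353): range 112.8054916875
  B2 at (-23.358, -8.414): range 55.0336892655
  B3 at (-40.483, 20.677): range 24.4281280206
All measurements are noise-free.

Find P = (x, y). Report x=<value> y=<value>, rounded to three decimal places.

eq1: (x − 40.111)² + (y + 37.353)² = 112.8054916875²
eq2: (x + 23.358)² + (y + 8.414)² = 55.0336892655²
eq3: (x + 40.483)² + (y − 20.677)² = 24.4281280206²
eq2−eq1, eq2−eq3 (x²,y² cancel):
  126.938·x − 57.878·y = -7308.624631
  -34.250·x + 58.182·y = 3881.993574
det = 126.938·58.182 − -57.878·-34.250 = 5403.185216
x = (-7308.624631·58.182 − -57.878·3881.993574) / 5403.185216 = -37.116694
y = (126.938·3881.993574 − -7308.624631·-34.250) / 5403.185216 = 44.872070

x=-37.117 y=44.872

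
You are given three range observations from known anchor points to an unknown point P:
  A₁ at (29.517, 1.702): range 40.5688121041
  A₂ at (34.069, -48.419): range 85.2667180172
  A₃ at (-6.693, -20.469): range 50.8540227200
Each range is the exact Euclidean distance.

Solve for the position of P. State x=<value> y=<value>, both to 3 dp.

x=0.346 y=29.896

eq1: (x − 29.517)² + (y − 1.702)² = 40.5688121041²
eq2: (x − 34.069)² + (y + 48.419)² = 85.2667180172²
eq3: (x + 6.693)² + (y + 20.469)² = 50.8540227200²
eq3−eq2, eq3−eq1 (x²,y² cancel):
  81.524·x − 55.900·y = -1642.961463
  72.420·x + 44.342·y = 1350.676994
det = 81.524·44.342 − -55.900·72.420 = 7663.215208
x = (-1642.961463·44.342 − -55.900·1350.676994) / 7663.215208 = 0.345892
y = (81.524·1350.676994 − -1642.961463·72.420) / 7663.215208 = 29.895527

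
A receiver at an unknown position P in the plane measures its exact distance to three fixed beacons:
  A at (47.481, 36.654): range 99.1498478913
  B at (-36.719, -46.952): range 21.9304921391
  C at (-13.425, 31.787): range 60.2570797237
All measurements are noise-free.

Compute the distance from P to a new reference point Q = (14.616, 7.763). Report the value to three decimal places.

eq1: (x − 47.481)² + (y − 36.654)² = 99.1498478913²
eq2: (x + 36.719)² + (y + 46.952)² = 21.9304921391²
eq3: (x + 13.425)² + (y − 31.787)² = 60.2570797237²
eq3−eq1, eq3−eq2 (x²,y² cancel):
  121.812·x + 9.734·y = -3792.459597
  -46.588·x − 157.478·y = 5512.100442
det = 121.812·-157.478 − 9.734·-46.588 = -18729.222544
x = (-3792.459597·-157.478 − 9.734·5512.100442) / -18729.222544 = -29.022783
y = (121.812·5512.100442 − -3792.459597·-46.588) / -18729.222544 = -26.416306
|P − Q| = √((-29.022783 − 14.616)² + (-26.416306 − 7.763)²) = 55.430753

55.431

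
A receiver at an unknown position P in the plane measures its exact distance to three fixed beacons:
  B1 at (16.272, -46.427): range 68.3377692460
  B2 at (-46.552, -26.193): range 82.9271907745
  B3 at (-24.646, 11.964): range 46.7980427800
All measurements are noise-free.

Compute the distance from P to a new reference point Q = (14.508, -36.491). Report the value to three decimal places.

eq1: (x − 16.272)² + (y + 46.427)² = 68.3377692460²
eq2: (x + 46.552)² + (y + 26.193)² = 82.9271907745²
eq3: (x + 24.646)² + (y − 11.964)² = 46.7980427800²
eq3−eq1, eq3−eq2 (x²,y² cancel):
  81.836·x − 116.782·y = -810.312196
  -43.812·x − 76.314·y = -2584.262821
det = 81.836·-76.314 − -116.782·-43.812 = -11361.685488
x = (-810.312196·-76.314 − -116.782·-2584.262821) / -11361.685488 = 21.119861
y = (81.836·-2584.262821 − -810.312196·-43.812) / -11361.685488 = 21.738599
|P − Q| = √((21.119861 − 14.508)² + (21.738599 − -36.491)²) = 58.603779

58.604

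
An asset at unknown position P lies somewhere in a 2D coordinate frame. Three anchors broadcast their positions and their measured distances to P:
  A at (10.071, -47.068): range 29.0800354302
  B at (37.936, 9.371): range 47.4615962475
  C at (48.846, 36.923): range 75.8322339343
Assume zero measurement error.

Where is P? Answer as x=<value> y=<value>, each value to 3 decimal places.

x=37.730 y=-38.090

eq1: (x − 10.071)² + (y + 47.068)² = 29.0800354302²
eq2: (x − 37.936)² + (y − 9.371)² = 47.4615962475²
eq3: (x − 48.846)² + (y − 36.923)² = 75.8322339343²
eq3−eq1, eq3−eq2 (x²,y² cancel):
  -77.550·x − 167.982·y = 3472.461263
  -21.820·x − 55.104·y = 1275.640677
det = -77.550·-55.104 − -167.982·-21.820 = 607.947960
x = (3472.461263·-55.104 − -167.982·1275.640677) / 607.947960 = 37.730477
y = (-77.550·1275.640677 − 3472.461263·-21.820) / 607.947960 = -38.090151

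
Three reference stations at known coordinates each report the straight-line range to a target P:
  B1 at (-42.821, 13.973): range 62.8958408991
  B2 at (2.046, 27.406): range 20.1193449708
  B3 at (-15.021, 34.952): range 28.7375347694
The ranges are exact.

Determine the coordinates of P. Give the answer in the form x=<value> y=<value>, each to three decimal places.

x=11.928 y=44.931

eq1: (x + 42.821)² + (y − 13.973)² = 62.8958408991²
eq2: (x − 2.046)² + (y − 27.406)² = 20.1193449708²
eq3: (x + 15.021)² + (y − 34.952)² = 28.7375347694²
eq3−eq2, eq3−eq1 (x²,y² cancel):
  34.134·x − 15.092·y = -270.939930
  -55.600·x − 41.958·y = -2548.430873
det = 34.134·-41.958 − -15.092·-55.600 = -2271.309572
x = (-270.939930·-41.958 − -15.092·-2548.430873) / -2271.309572 = 11.928282
y = (34.134·-2548.430873 − -270.939930·-55.600) / -2271.309572 = 44.931083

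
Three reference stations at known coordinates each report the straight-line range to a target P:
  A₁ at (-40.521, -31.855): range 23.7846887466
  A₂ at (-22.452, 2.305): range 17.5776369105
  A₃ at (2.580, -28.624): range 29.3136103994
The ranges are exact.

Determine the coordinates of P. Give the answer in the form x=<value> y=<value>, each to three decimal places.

eq1: (x + 40.521)² + (y + 31.855)² = 23.7846887466²
eq2: (x + 22.452)² + (y − 2.305)² = 17.5776369105²
eq3: (x − 2.580)² + (y + 28.624)² = 29.3136103994²
eq2−eq3, eq2−eq1 (x²,y² cancel):
  50.064·x − 61.858·y = -233.729988
  -36.138·x − 68.320·y = 1890.549038
det = 50.064·-68.320 − -61.858·-36.138 = -5655.796884
x = (-233.729988·-68.320 − -61.858·1890.549038) / -5655.796884 = -23.500493
y = (50.064·1890.549038 − -233.729988·-36.138) / -5655.796884 = -15.241338

x=-23.500 y=-15.241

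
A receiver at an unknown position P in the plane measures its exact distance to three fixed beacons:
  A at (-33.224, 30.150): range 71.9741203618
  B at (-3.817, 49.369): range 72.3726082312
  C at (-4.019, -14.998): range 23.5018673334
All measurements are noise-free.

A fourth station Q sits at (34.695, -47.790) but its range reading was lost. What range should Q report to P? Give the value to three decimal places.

32.499

eq1: (x + 33.224)² + (y − 30.150)² = 71.9741203618²
eq2: (x + 3.817)² + (y − 49.369)² = 72.3726082312²
eq3: (x + 4.019)² + (y + 14.998)² = 23.5018673334²
eq1−eq2, eq1−eq3 (x²,y² cancel):
  58.814·x + 38.438·y = 381.490554
  58.410·x − 90.296·y = 2856.171923
det = 58.814·-90.296 − 38.438·58.410 = -7555.832524
x = (381.490554·-90.296 − 38.438·2856.171923) / -7555.832524 = 19.088910
y = (58.814·2856.171923 − 381.490554·58.410) / -7555.832524 = -19.283121
|P − Q| = √((19.088910 − 34.695)² + (-19.283121 − -47.790)²) = 32.499111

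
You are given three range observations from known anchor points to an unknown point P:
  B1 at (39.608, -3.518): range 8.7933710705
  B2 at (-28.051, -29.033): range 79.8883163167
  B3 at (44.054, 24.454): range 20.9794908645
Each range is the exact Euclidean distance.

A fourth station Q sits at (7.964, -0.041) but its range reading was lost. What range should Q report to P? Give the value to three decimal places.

eq1: (x − 39.608)² + (y + 3.518)² = 8.7933710705²
eq2: (x + 28.051)² + (y + 29.033)² = 79.8883163167²
eq3: (x − 44.054)² + (y − 24.454)² = 20.9794908645²
eq2−eq3, eq2−eq1 (x²,y² cancel):
  144.210·x + 106.974·y = 6850.983389
  135.318·x + 51.030·y = 6256.216007
det = 144.210·51.030 − 106.974·135.318 = -7116.471432
x = (6850.983389·51.030 − 106.974·6256.216007) / -7116.471432 = 44.916469
y = (144.210·6256.216007 − 6850.983389·135.318) / -7116.471432 = 3.492245
|P − Q| = √((44.916469 − 7.964)² + (3.492245 − -0.041)²) = 37.121002

37.121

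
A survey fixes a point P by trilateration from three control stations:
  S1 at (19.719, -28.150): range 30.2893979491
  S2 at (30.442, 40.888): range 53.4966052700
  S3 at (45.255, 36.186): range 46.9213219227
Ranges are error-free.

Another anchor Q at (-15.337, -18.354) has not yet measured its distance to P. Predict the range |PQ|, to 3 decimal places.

60.318

eq1: (x − 19.719)² + (y + 28.150)² = 30.2893979491²
eq2: (x − 30.442)² + (y − 40.888)² = 53.4966052700²
eq3: (x − 45.255)² + (y − 36.186)² = 46.9213219227²
eq2−eq1, eq2−eq3 (x²,y² cancel):
  -21.446·x − 138.076·y = 527.156700
  29.626·x − 9.404·y = 1419.174037
det = -21.446·-9.404 − -138.076·29.626 = 4292.317760
x = (527.156700·-9.404 − -138.076·1419.174037) / 4292.317760 = 44.497286
y = (-21.446·1419.174037 − 527.156700·29.626) / 4292.317760 = -10.729204
|P − Q| = √((44.497286 − -15.337)² + (-10.729204 − -18.354)²) = 60.318151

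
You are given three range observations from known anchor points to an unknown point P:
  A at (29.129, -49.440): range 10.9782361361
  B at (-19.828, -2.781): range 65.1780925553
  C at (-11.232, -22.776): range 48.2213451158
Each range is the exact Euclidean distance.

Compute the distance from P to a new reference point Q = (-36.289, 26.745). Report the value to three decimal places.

eq1: (x − 29.129)² + (y + 49.440)² = 10.9782361361²
eq2: (x + 19.828)² + (y + 2.781)² = 65.1780925553²
eq3: (x + 11.232)² + (y + 22.776)² = 48.2213451158²
eq2−eq1, eq2−eq3 (x²,y² cancel):
  97.914·x − 93.318·y = 7019.590776
  17.192·x − 39.990·y = 2166.906079
det = 97.914·-39.990 − -93.318·17.192 = -2311.257804
x = (7019.590776·-39.990 − -93.318·2166.906079) / -2311.257804 = 33.965096
y = (97.914·2166.906079 − 7019.590776·17.192) / -2311.257804 = -39.584350
|P − Q| = √((33.965096 − -36.289)² + (-39.584350 − 26.745)²) = 96.618946

96.619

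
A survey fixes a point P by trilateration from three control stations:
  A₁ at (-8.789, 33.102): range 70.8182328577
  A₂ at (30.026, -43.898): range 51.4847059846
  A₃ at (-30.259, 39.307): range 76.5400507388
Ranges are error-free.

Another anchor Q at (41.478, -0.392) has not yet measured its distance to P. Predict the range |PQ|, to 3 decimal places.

eq1: (x + 8.789)² + (y − 33.102)² = 70.8182328577²
eq2: (x − 30.026)² + (y + 43.898)² = 51.4847059846²
eq3: (x + 30.259)² + (y − 39.307)² = 76.5400507388²
eq1−eq3, eq1−eq2 (x²,y² cancel):
  -42.940·x + 12.410·y = 444.501143
  77.630·x − 154.000·y = 4020.153310
det = -42.940·-154.000 − 12.410·77.630 = 5649.371700
x = (444.501143·-154.000 − 12.410·4020.153310) / 5649.371700 = -20.948043
y = (-42.940·4020.153310 − 444.501143·77.630) / 5649.371700 = -36.664609
|P − Q| = √((-20.948043 − 41.478)² + (-36.664609 − -0.392)²) = 72.199120

72.199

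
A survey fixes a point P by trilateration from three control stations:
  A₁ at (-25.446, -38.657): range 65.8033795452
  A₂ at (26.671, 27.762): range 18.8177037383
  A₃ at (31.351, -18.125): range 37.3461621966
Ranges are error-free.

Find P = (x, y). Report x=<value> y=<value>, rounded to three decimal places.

x=13.269 y=14.552

eq1: (x + 25.446)² + (y + 38.657)² = 65.8033795452²
eq2: (x − 26.671)² + (y − 27.762)² = 18.8177037383²
eq3: (x − 31.351)² + (y + 18.125)² = 37.3461621966²
eq1−eq3, eq1−eq2 (x²,y² cancel):
  113.594·x + 41.064·y = 2104.887190
  104.234·x + 132.838·y = 3316.187106
det = 113.594·132.838 − 41.064·104.234 = 10809.334796
x = (2104.887190·132.838 − 41.064·3316.187106) / 10809.334796 = 13.269373
y = (113.594·3316.187106 − 2104.887190·104.234) / 10809.334796 = 14.552065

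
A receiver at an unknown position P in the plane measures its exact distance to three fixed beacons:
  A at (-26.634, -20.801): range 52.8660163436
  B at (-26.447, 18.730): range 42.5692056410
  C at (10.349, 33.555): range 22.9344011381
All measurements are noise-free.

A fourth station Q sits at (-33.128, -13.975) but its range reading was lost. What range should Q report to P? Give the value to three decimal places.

eq1: (x + 26.634)² + (y + 20.801)² = 52.8660163436²
eq2: (x + 26.447)² + (y − 18.730)² = 42.5692056410²
eq3: (x − 10.349)² + (y − 33.555)² = 22.9344011381²
eq1−eq2, eq1−eq3 (x²,y² cancel):
  0.374·x + 79.062·y = 890.883567
  73.966·x + 108.712·y = 2359.817197
det = 0.374·108.712 − 79.062·73.966 = -5807.241604
x = (890.883567·108.712 − 79.062·2359.817197) / -5807.241604 = 15.450043
y = (0.374·2359.817197 − 890.883567·73.966) / -5807.241604 = 11.195078
|P − Q| = √((15.450043 − -33.128)² + (11.195078 − -13.975)²) = 54.711599

54.712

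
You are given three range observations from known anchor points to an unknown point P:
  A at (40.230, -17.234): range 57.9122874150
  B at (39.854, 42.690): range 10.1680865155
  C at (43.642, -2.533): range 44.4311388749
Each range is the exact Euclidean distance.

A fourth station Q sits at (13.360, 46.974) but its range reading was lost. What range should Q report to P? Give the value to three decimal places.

18.226

eq1: (x − 40.230)² + (y + 17.234)² = 57.9122874150²
eq2: (x − 39.854)² + (y − 42.690)² = 10.1680865155²
eq3: (x − 43.642)² + (y + 2.533)² = 44.4311388749²
eq2−eq3, eq2−eq1 (x²,y² cancel):
  7.576·x − 90.446·y = -3370.473281
  0.752·x − 119.848·y = -4745.756810
det = 7.576·-119.848 − -90.446·0.752 = -839.953056
x = (-3370.473281·-119.848 − -90.446·-4745.756810) / -839.953056 = 30.109110
y = (7.576·-4745.756810 − -3370.473281·0.752) / -839.953056 = 39.787054
|P − Q| = √((30.109110 − 13.360)² + (39.787054 − 46.974)²) = 18.225939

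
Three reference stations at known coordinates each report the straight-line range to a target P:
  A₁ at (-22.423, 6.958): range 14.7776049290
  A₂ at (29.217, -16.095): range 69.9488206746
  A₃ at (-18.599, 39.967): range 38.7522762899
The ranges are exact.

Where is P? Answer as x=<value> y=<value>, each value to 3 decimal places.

x=-37.166 y=5.952

eq1: (x + 22.423)² + (y − 6.958)² = 14.7776049290²
eq2: (x − 29.217)² + (y + 16.095)² = 69.9488206746²
eq3: (x + 18.599)² + (y − 39.967)² = 38.7522762899²
eq1−eq3, eq1−eq2 (x²,y² cancel):
  7.648·x + 66.018·y = 108.717887
  103.280·x − 46.106·y = -4112.982485
det = 7.648·-46.106 − 66.018·103.280 = -7170.957728
x = (108.717887·-46.106 − 66.018·-4112.982485) / -7170.957728 = -37.166351
y = (7.648·-4112.982485 − 108.717887·103.280) / -7170.957728 = 5.952409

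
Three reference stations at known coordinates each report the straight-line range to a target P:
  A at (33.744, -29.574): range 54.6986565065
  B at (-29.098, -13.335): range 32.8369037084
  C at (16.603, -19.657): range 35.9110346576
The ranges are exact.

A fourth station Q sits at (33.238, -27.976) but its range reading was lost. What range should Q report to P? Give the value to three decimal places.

eq1: (x − 33.744)² + (y + 29.574)² = 54.6986565065²
eq2: (x + 29.098)² + (y + 13.335)² = 32.8369037084²
eq3: (x − 16.603)² + (y + 19.657)² = 35.9110346576²
eq1−eq2, eq1−eq3 (x²,y² cancel):
  -125.684·x + 32.478·y = 924.917595
  -34.282·x + 19.834·y = 351.118859
det = -125.684·19.834 − 32.478·-34.282 = -1379.405660
x = (924.917595·19.834 − 32.478·351.118859) / -1379.405660 = -5.032006
y = (-125.684·351.118859 − 924.917595·-34.282) / -1379.405660 = 9.005326
|P − Q| = √((-5.032006 − 33.238)² + (9.005326 − -27.976)²) = 53.218529

53.219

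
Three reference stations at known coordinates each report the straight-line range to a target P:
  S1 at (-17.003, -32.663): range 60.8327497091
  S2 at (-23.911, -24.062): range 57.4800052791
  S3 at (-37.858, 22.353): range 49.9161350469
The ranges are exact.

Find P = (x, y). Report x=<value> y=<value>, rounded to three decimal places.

eq1: (x + 17.003)² + (y + 32.663)² = 60.8327497091²
eq2: (x + 23.911)² + (y + 24.062)² = 57.4800052791²
eq3: (x + 37.858)² + (y − 22.353)² = 49.9161350469²
eq1−eq3, eq1−eq2 (x²,y² cancel):
  -41.710·x + 110.032·y = 1785.914094
  -13.816·x + 17.202·y = 191.414617
det = -41.710·17.202 − 110.032·-13.816 = 802.706692
x = (1785.914094·17.202 − 110.032·191.414617) / 802.706692 = 12.033737
y = (-41.710·191.414617 − 1785.914094·-13.816) / 802.706692 = 20.792508

x=12.034 y=20.793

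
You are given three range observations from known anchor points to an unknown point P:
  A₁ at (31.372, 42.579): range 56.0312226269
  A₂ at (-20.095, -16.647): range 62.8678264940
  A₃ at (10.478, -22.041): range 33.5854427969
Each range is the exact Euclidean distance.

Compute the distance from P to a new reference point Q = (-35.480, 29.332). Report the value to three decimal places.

eq1: (x − 31.372)² + (y − 42.579)² = 56.0312226269²
eq2: (x + 20.095)² + (y + 16.647)² = 62.8678264940²
eq3: (x − 10.478)² + (y + 22.041)² = 33.5854427969²
eq3−eq2, eq3−eq1 (x²,y² cancel):
  -61.146·x + 10.788·y = -2739.044171
  41.788·x + 129.240·y = 190.063519
det = -61.146·129.240 − 10.788·41.788 = -8353.317984
x = (-2739.044171·129.240 − 10.788·190.063519) / -8353.317984 = 42.623120
y = (-61.146·190.063519 − -2739.044171·41.788) / -8353.317984 = -12.310983
|P − Q| = √((42.623120 − -35.480)² + (-12.310983 − 29.332)²) = 88.511216

88.511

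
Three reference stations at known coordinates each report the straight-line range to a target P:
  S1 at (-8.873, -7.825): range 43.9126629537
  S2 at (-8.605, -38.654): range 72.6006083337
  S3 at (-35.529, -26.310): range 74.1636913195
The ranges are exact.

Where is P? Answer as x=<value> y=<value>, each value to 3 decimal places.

x=11.365 y=31.146

eq1: (x + 8.873)² + (y + 7.825)² = 43.9126629537²
eq2: (x + 8.605)² + (y + 38.654)² = 72.6006083337²
eq3: (x + 35.529)² + (y + 26.310)² = 74.1636913195²
eq1−eq3, eq1−eq2 (x²,y² cancel):
  -53.312·x − 36.970·y = -1757.365955
  0.536·x − 61.658·y = -1914.309376
det = -53.312·-61.658 − -36.970·0.536 = 3306.927216
x = (-1757.365955·-61.658 − -36.970·-1914.309376) / 3306.927216 = 11.365128
y = (-53.312·-1914.309376 − -1757.365955·0.536) / 3306.927216 = 31.146016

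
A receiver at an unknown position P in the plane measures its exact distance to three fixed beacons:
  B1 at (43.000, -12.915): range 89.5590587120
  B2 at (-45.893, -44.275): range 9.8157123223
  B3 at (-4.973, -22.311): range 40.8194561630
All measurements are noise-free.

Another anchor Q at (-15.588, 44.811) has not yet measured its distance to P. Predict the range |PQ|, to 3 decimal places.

84.364

eq1: (x − 43.000)² + (y + 12.915)² = 89.5590587120²
eq2: (x + 45.893)² + (y + 44.275)² = 9.8157123223²
eq3: (x + 4.973)² + (y + 22.311)² = 40.8194561630²
eq3−eq2, eq3−eq1 (x²,y² cancel):
  -81.840·x − 43.928·y = 5113.811417
  95.946·x + 18.792·y = -4861.311221
det = -81.840·18.792 − -43.928·95.946 = 2676.778608
x = (5113.811417·18.792 − -43.928·-4861.311221) / 2676.778608 = -43.876970
y = (-81.840·-4861.311221 − 5113.811417·95.946) / 2676.778608 = -34.668553
|P − Q| = √((-43.876970 − -15.588)² + (-34.668553 − 44.811)²) = 84.363885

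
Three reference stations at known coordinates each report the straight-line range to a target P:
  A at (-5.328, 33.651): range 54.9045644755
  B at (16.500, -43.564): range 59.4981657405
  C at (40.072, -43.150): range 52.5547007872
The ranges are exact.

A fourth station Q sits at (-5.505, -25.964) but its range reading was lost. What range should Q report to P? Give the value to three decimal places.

eq1: (x + 5.328)² + (y − 33.651)² = 54.9045644755²
eq2: (x − 16.500)² + (y + 43.564)² = 59.4981657405²
eq3: (x − 40.072)² + (y + 43.150)² = 52.5547007872²
eq3−eq2, eq3−eq1 (x²,y² cancel):
  -47.144·x − 0.828·y = -2075.650740
  -90.800·x + 153.602·y = -2559.424924
det = -47.144·153.602 − -0.828·-90.800 = -7316.595088
x = (-2075.650740·153.602 − -0.828·-2559.424924) / -7316.595088 = 43.865118
y = (-47.144·-2559.424924 − -2075.650740·-90.800) / -7316.595088 = 9.267639
|P − Q| = √((43.865118 − -5.505)² + (9.267639 − -25.964)²) = 60.652097

60.652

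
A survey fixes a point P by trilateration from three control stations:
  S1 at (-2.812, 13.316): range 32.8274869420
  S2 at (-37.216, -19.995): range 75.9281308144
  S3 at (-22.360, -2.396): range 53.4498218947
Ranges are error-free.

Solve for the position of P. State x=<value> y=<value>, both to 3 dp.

x=0.346 y=45.991

eq1: (x + 2.812)² + (y − 13.316)² = 32.8274869420²
eq2: (x + 37.216)² + (y + 19.995)² = 75.9281308144²
eq3: (x + 22.360)² + (y + 2.396)² = 53.4498218947²
eq2−eq1, eq2−eq3 (x²,y² cancel):
  68.808·x + 66.622·y = 3087.829669
  29.712·x + 35.198·y = 1629.077323
det = 68.808·35.198 − 66.622·29.712 = 442.431120
x = (3087.829669·35.198 − 66.622·1629.077323) / 442.431120 = 0.345905
y = (68.808·1629.077323 − 3087.829669·29.712) / 442.431120 = 45.991243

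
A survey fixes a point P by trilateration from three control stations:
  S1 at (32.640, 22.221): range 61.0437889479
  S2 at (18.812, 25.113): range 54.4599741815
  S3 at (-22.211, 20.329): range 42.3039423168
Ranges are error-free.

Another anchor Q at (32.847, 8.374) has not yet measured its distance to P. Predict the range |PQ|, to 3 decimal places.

eq1: (x − 32.640)² + (y − 22.221)² = 61.0437889479²
eq2: (x − 18.812)² + (y − 25.113)² = 54.4599741815²
eq3: (x + 22.211)² + (y − 20.329)² = 42.3039423168²
eq3−eq2, eq3−eq1 (x²,y² cancel):
  82.046·x + 9.568·y = -1098.307901
  109.702·x + 3.784·y = -1284.174955
det = 82.046·3.784 − 9.568·109.702 = -739.166672
x = (-1098.307901·3.784 − 9.568·-1284.174955) / -739.166672 = -11.000210
y = (82.046·-1284.174955 − -1098.307901·109.702) / -739.166672 = -20.462442
|P − Q| = √((-11.000210 − 32.847)² + (-20.462442 − 8.374)²) = 52.479694

52.480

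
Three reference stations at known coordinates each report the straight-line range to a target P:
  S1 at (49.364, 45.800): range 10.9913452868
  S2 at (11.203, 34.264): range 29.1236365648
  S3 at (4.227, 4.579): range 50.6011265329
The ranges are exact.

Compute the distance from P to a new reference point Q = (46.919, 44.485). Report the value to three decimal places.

eq1: (x − 49.364)² + (y − 45.800)² = 10.9913452868²
eq2: (x − 11.203)² + (y − 34.264)² = 29.1236365648²
eq3: (x − 4.227)² + (y − 4.579)² = 50.6011265329²
eq2−eq1, eq2−eq3 (x²,y² cancel):
  76.322·x + 23.072·y = 3962.292127
  -13.952·x − 59.370·y = -2972.981935
det = 76.322·-59.370 − 23.072·-13.952 = -4209.336596
x = (3962.292127·-59.370 − 23.072·-2972.981935) / -4209.336596 = 39.590240
y = (76.322·-2972.981935 − 3962.292127·-13.952) / -4209.336596 = 40.771752
|P − Q| = √((39.590240 − 46.919)² + (40.771752 − 44.485)²) = 8.215774

8.216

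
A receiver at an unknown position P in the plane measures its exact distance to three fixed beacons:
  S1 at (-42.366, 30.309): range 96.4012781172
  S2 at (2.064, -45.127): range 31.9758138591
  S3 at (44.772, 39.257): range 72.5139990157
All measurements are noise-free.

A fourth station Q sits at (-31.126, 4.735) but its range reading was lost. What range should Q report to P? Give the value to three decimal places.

eq1: (x + 42.366)² + (y − 30.309)² = 96.4012781172²
eq2: (x − 2.064)² + (y + 45.127)² = 31.9758138591²
eq3: (x − 44.772)² + (y − 39.257)² = 72.5139990157²
eq2−eq1, eq2−eq3 (x²,y² cancel):
  -88.860·x + 150.872·y = -7597.946539
  85.416·x + 168.768·y = -2730.889573
det = -88.860·168.768 − 150.872·85.416 = -27883.607232
x = (-7597.946539·168.768 − 150.872·-2730.889573) / -27883.607232 = 31.211007
y = (-88.860·-2730.889573 − -7597.946539·85.416) / -27883.607232 = -31.977679
|P − Q| = √((31.211007 − -31.126)² + (-31.977679 − 4.735)²) = 72.344477

72.344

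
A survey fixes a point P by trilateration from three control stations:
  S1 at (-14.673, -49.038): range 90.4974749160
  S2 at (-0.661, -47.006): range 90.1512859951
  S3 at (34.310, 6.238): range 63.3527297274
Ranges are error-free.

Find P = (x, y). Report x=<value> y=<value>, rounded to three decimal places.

x=-18.401 y=41.383

eq1: (x + 14.673)² + (y + 49.038)² = 90.4974749160²
eq2: (x + 0.661)² + (y + 47.006)² = 90.1512859951²
eq3: (x − 34.310)² + (y − 6.238)² = 63.3527297274²
eq3−eq1, eq3−eq2 (x²,y² cancel):
  -97.966·x − 110.552·y = -2772.290973
  -69.942·x − 106.488·y = -3119.773790
det = -97.966·-106.488 − -110.552·-69.942 = 2699.975424
x = (-2772.290973·-106.488 − -110.552·-3119.773790) / 2699.975424 = -18.400727
y = (-97.966·-3119.773790 − -2772.290973·-69.942) / 2699.975424 = 41.382667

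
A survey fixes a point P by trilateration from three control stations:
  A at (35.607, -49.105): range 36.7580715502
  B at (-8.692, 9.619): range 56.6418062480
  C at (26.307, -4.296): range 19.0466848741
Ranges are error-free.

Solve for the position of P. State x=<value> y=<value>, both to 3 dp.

eq1: (x − 35.607)² + (y + 49.105)² = 36.7580715502²
eq2: (x + 8.692)² + (y − 9.619)² = 56.6418062480²
eq3: (x − 26.307)² + (y + 4.296)² = 19.0466848741²
eq2−eq3, eq2−eq1 (x²,y² cancel):
  69.998·x − 27.830·y = 3387.955850
  88.598·x − 117.448·y = 5368.221840
det = 69.998·-117.448 − -27.830·88.598 = -5755.442764
x = (3387.955850·-117.448 − -27.830·5368.221840) / -5755.442764 = 43.178437
y = (69.998·5368.221840 − 3387.955850·88.598) / -5755.442764 = -13.135163

x=43.178 y=-13.135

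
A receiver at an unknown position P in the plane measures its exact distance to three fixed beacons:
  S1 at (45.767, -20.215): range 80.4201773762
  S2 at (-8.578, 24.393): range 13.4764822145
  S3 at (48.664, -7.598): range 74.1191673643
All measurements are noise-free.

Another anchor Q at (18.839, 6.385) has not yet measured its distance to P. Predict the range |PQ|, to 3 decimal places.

42.595

eq1: (x − 45.767)² + (y + 20.215)² = 80.4201773762²
eq2: (x + 8.578)² + (y − 24.393)² = 13.4764822145²
eq3: (x − 48.664)² + (y + 7.598)² = 74.1191673643²
eq1−eq3, eq1−eq2 (x²,y² cancel):
  5.794·x + 25.234·y = 896.403944
  -108.690·x + 89.216·y = 4451.125375
det = 5.794·89.216 − 25.234·-108.690 = 3259.600964
x = (896.403944·89.216 − 25.234·4451.125375) / 3259.600964 = -9.923338
y = (5.794·4451.125375 − 896.403944·-108.690) / 3259.600964 = 37.802162
|P − Q| = √((-9.923338 − 18.839)² + (37.802162 − 6.385)²) = 42.594720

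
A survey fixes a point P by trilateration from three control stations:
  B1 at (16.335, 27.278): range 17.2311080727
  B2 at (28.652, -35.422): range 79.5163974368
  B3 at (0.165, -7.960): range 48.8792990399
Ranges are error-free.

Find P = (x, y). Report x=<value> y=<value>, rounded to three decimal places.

eq1: (x − 16.335)² + (y − 27.278)² = 17.2311080727²
eq2: (x − 28.652)² + (y + 35.422)² = 79.5163974368²
eq3: (x − 0.165)² + (y + 7.960)² = 48.8792990399²
eq1−eq3, eq1−eq2 (x²,y² cancel):
  -32.340·x − 70.476·y = -3039.807473
  24.634·x − 125.400·y = -4961.212697
det = -32.340·-125.400 − -70.476·24.634 = 5791.541784
x = (-3039.807473·-125.400 − -70.476·-4961.212697) / 5791.541784 = 5.446811
y = (-32.340·-4961.212697 − -3039.807473·24.634) / 5791.541784 = 40.633090

x=5.447 y=40.633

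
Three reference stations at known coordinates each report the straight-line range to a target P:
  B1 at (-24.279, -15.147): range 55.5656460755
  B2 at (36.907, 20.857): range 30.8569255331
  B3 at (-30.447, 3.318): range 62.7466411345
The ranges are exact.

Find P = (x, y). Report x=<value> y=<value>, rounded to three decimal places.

x=30.992 y=-9.428

eq1: (x + 24.279)² + (y + 15.147)² = 55.5656460755²
eq2: (x − 36.907)² + (y − 20.857)² = 30.8569255331²
eq3: (x + 30.447)² + (y − 3.318)² = 62.7466411345²
eq2−eq1, eq2−eq3 (x²,y² cancel):
  -122.372·x − 72.008·y = -3113.630818
  -134.708·x − 35.078·y = -3844.103285
det = -122.372·-35.078 − -72.008·-134.708 = -5407.488648
x = (-3113.630818·-35.078 − -72.008·-3844.103285) / -5407.488648 = 30.991512
y = (-122.372·-3844.103285 − -3113.630818·-134.708) / -5407.488648 = -9.427598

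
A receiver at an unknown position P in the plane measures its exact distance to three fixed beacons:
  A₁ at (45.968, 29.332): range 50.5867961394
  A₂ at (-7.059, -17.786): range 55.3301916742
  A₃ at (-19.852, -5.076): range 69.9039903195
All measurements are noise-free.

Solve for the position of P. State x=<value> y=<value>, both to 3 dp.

eq1: (x − 45.968)² + (y − 29.332)² = 50.5867961394²
eq2: (x + 7.059)² + (y + 17.786)² = 55.3301916742²
eq3: (x + 19.852)² + (y + 5.076)² = 69.9039903195²
eq3−eq1, eq3−eq2 (x²,y² cancel):
  131.640·x + 68.816·y = 4881.099487
  25.586·x − 25.420·y = 1771.441349
det = 131.640·-25.420 − 68.816·25.586 = -5107.014976
x = (4881.099487·-25.420 − 68.816·1771.441349) / -5107.014976 = 48.165329
y = (131.640·1771.441349 − 4881.099487·25.586) / -5107.014976 = -21.207051

x=48.165 y=-21.207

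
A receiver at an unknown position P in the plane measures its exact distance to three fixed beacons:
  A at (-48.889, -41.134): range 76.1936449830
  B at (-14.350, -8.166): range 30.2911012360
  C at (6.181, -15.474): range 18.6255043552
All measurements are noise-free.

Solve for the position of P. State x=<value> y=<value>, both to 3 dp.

x=14.452 y=1.214

eq1: (x + 48.889)² + (y + 41.134)² = 76.1936449830²
eq2: (x + 14.350)² + (y + 8.166)² = 30.2911012360²
eq3: (x − 6.181)² + (y + 15.474)² = 18.6255043552²
eq3−eq1, eq3−eq2 (x²,y² cancel):
  -110.140·x − 51.320·y = -1654.071283
  -41.062·x + 14.616·y = -575.684783
det = -110.140·14.616 − -51.320·-41.062 = -3717.108080
x = (-1654.071283·14.616 − -51.320·-575.684783) / -3717.108080 = 14.452108
y = (-110.140·-575.684783 − -1654.071283·-41.062) / -3717.108080 = 1.214265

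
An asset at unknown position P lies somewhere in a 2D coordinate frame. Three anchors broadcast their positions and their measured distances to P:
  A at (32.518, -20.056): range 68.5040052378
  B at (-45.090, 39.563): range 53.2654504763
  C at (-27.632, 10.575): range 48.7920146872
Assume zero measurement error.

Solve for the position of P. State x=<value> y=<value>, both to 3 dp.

eq1: (x − 32.518)² + (y + 20.056)² = 68.5040052378²
eq2: (x + 45.090)² + (y − 39.563)² = 53.2654504763²
eq3: (x + 27.632)² + (y − 10.575)² = 48.7920146872²
eq2−eq1, eq2−eq3 (x²,y² cancel):
  155.216·x − 119.238·y = -3994.266128
  34.916·x − 57.976·y = -2266.433503
det = 155.216·-57.976 − -119.238·34.916 = -4835.488808
x = (-3994.266128·-57.976 − -119.238·-2266.433503) / -4835.488808 = 7.997832
y = (155.216·-2266.433503 − -3994.266128·34.916) / -4835.488808 = 43.909304

x=7.998 y=43.909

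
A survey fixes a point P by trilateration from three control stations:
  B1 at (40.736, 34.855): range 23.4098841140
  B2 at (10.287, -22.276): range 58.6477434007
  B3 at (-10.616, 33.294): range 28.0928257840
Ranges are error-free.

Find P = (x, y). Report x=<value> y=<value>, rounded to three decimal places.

x=17.351 y=35.945

eq1: (x − 40.736)² + (y − 34.855)² = 23.4098841140²
eq2: (x − 10.287)² + (y + 22.276)² = 58.6477434007²
eq3: (x + 10.616)² + (y − 33.294)² = 28.0928257840²
eq2−eq1, eq2−eq3 (x²,y² cancel):
  60.898·x + 114.262·y = 5163.785308
  -41.806·x + 111.140·y = 3269.498292
det = 60.898·111.140 − 114.262·-41.806 = 11545.040892
x = (5163.785308·111.140 − 114.262·3269.498292) / 11545.040892 = 17.351492
y = (60.898·3269.498292 − 5163.785308·-41.806) / 11545.040892 = 35.944707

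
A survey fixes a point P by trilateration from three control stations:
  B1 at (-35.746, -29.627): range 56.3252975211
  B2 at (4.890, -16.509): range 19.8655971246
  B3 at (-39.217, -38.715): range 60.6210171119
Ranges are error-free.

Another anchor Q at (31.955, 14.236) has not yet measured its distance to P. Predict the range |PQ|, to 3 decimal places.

eq1: (x + 35.746)² + (y + 29.627)² = 56.3252975211²
eq2: (x − 4.890)² + (y + 16.509)² = 19.8655971246²
eq3: (x + 39.217)² + (y + 38.715)² = 60.6210171119²
eq3−eq1, eq3−eq2 (x²,y² cancel):
  6.942·x + 18.176·y = -378.920094
  88.214·x + 44.412·y = 539.900634
det = 6.942·44.412 − 18.176·88.214 = -1295.069560
x = (-378.920094·44.412 − 18.176·539.900634) / -1295.069560 = 20.571739
y = (6.942·539.900634 − -378.920094·88.214) / -1295.069560 = -28.704286
|P − Q| = √((20.571739 − 31.955)² + (-28.704286 − 14.236)²) = 44.423494

44.423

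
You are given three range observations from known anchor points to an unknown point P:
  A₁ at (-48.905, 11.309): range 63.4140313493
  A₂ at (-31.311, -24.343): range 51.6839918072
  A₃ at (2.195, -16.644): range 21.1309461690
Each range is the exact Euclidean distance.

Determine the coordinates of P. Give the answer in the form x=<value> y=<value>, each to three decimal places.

eq1: (x + 48.905)² + (y − 11.309)² = 63.4140313493²
eq2: (x + 31.311)² + (y + 24.343)² = 51.6839918072²
eq3: (x − 2.195)² + (y + 16.644)² = 21.1309461690²
eq1−eq2, eq1−eq3 (x²,y² cancel):
  35.188·x − 71.304·y = 403.472227
  102.200·x − 55.906·y = 1337.070741
det = 35.188·-55.906 − -71.304·102.200 = 5320.048472
x = (403.472227·-55.906 − -71.304·1337.070741) / 5320.048472 = 13.680697
y = (35.188·1337.070741 − 403.472227·102.200) / 5320.048472 = 1.092844

x=13.681 y=1.093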